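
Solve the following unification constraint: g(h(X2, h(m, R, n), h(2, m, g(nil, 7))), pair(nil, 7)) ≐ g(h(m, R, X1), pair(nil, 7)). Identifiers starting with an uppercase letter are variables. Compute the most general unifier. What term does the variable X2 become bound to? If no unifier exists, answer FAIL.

FAIL

Decompose g/2: h(X2, h(m, R, n), h(2, m, g(nil, 7))) ≐ h(m, R, X1),  pair(nil, 7) ≐ pair(nil, 7).
Decompose h/3: X2 ≐ m,  h(m, R, n) ≐ R,  h(2, m, g(nil, 7)) ≐ X1.
Bind X2 := m; no other remaining equation mentions X2.
Occurs check fails: R occurs in h(m, R, n); the equation R ≐ h(m, R, n) has no finite solution.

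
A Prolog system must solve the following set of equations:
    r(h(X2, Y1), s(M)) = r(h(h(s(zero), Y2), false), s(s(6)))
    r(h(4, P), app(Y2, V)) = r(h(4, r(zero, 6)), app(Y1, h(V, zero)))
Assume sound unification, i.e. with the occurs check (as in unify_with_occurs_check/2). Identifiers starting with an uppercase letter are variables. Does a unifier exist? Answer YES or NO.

NO

Decompose r/2: h(X2, Y1) = h(h(s(zero), Y2), false),  s(M) = s(s(6)).
Decompose h/2: X2 = h(s(zero), Y2),  Y1 = false.
Bind X2 := h(s(zero), Y2); no other remaining equation mentions X2.
Bind Y1 := false; substituting into the one remaining equation that mentions Y1 gives: r(h(4, P), app(Y2, V)) = r(h(4, r(zero, 6)), app(false, h(V, zero))).
Decompose s/1: M = s(6).
Bind M := s(6); no other remaining equation mentions M.
Decompose r/2: h(4, P) = h(4, r(zero, 6)),  app(Y2, V) = app(false, h(V, zero)).
Decompose h/2: 4 = 4,  P = r(zero, 6).
Delete trivial equation 4 = 4.
Bind P := r(zero, 6); no other remaining equation mentions P.
Decompose app/2: Y2 = false,  V = h(V, zero).
Bind Y2 := false; no other remaining equation mentions Y2. Substituting into the earlier binding gives X2 := h(s(zero), false).
Occurs check fails: V occurs in h(V, zero); the equation V = h(V, zero) has no finite solution.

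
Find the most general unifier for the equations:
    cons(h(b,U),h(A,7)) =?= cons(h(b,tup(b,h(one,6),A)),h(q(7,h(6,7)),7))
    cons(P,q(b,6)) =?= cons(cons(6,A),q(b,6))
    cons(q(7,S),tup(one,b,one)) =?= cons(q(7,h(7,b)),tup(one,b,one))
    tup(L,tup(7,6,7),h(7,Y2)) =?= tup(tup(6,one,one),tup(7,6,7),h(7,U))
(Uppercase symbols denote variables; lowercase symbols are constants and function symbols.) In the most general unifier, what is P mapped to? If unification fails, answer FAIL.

Decompose cons/2: h(b,U) =?= h(b,tup(b,h(one,6),A)),  h(A,7) =?= h(q(7,h(6,7)),7).
Decompose h/2: b =?= b,  U =?= tup(b,h(one,6),A).
Delete trivial equation b =?= b.
Bind U := tup(b,h(one,6),A); substituting into the one remaining equation that mentions U gives: tup(L,tup(7,6,7),h(7,Y2)) =?= tup(tup(6,one,one),tup(7,6,7),h(7,tup(b,h(one,6),A))).
Decompose h/2: A =?= q(7,h(6,7)),  7 =?= 7.
Bind A := q(7,h(6,7)); substituting into the 2 remaining equations that mention A gives: cons(P,q(b,6)) =?= cons(cons(6,q(7,h(6,7))),q(b,6)),  tup(L,tup(7,6,7),h(7,Y2)) =?= tup(tup(6,one,one),tup(7,6,7),h(7,tup(b,h(one,6),q(7,h(6,7))))). Substituting into the earlier binding gives U := tup(b,h(one,6),q(7,h(6,7))).
Delete trivial equation 7 =?= 7.
Decompose cons/2: P =?= cons(6,q(7,h(6,7))),  q(b,6) =?= q(b,6).
Bind P := cons(6,q(7,h(6,7))); no other remaining equation mentions P.
Delete trivial equation q(b,6) =?= q(b,6).
Decompose cons/2: q(7,S) =?= q(7,h(7,b)),  tup(one,b,one) =?= tup(one,b,one).
Decompose q/2: 7 =?= 7,  S =?= h(7,b).
Delete trivial equation 7 =?= 7.
Bind S := h(7,b); no other remaining equation mentions S.
Delete trivial equation tup(one,b,one) =?= tup(one,b,one).
Decompose tup/3: L =?= tup(6,one,one),  tup(7,6,7) =?= tup(7,6,7),  h(7,Y2) =?= h(7,tup(b,h(one,6),q(7,h(6,7)))).
Bind L := tup(6,one,one); no other remaining equation mentions L.
Delete trivial equation tup(7,6,7) =?= tup(7,6,7).
Decompose h/2: 7 =?= 7,  Y2 =?= tup(b,h(one,6),q(7,h(6,7))).
Delete trivial equation 7 =?= 7.
Bind Y2 := tup(b,h(one,6),q(7,h(6,7))).
MGU = { U -> tup(b,h(one,6),q(7,h(6,7))), A -> q(7,h(6,7)), P -> cons(6,q(7,h(6,7))), S -> h(7,b), L -> tup(6,one,one), Y2 -> tup(b,h(one,6),q(7,h(6,7))) }, so P -> cons(6,q(7,h(6,7))).

cons(6,q(7,h(6,7)))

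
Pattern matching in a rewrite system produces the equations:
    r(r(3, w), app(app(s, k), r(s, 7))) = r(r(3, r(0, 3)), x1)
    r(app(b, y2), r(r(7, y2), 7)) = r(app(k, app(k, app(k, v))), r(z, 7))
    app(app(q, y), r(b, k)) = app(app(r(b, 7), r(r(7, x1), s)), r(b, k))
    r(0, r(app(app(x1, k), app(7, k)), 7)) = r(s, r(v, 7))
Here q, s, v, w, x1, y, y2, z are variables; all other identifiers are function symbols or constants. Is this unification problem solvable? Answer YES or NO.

Decompose r/2: r(3, w) = r(3, r(0, 3)),  app(app(s, k), r(s, 7)) = x1.
Decompose r/2: 3 = 3,  w = r(0, 3).
Delete trivial equation 3 = 3.
Bind w := r(0, 3); no other remaining equation mentions w.
Bind x1 := app(app(s, k), r(s, 7)); substituting into the 2 remaining equations that mention x1 gives: app(app(q, y), r(b, k)) = app(app(r(b, 7), r(r(7, app(app(s, k), r(s, 7))), s)), r(b, k)),  r(0, r(app(app(app(app(s, k), r(s, 7)), k), app(7, k)), 7)) = r(s, r(v, 7)).
Decompose r/2: app(b, y2) = app(k, app(k, app(k, v))),  r(r(7, y2), 7) = r(z, 7).
Decompose app/2: b = k,  y2 = app(k, app(k, v)).
Clash: constants b and k differ; no unifier exists.

NO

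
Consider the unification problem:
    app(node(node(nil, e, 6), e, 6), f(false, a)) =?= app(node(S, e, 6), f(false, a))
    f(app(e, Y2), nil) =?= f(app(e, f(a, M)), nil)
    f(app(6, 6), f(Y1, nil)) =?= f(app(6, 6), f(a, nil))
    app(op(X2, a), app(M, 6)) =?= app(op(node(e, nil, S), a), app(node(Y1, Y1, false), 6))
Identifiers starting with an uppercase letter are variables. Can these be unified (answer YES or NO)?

YES

Decompose app/2: node(node(nil, e, 6), e, 6) =?= node(S, e, 6),  f(false, a) =?= f(false, a).
Decompose node/3: node(nil, e, 6) =?= S,  e =?= e,  6 =?= 6.
Bind S := node(nil, e, 6); substituting into the one remaining equation that mentions S gives: app(op(X2, a), app(M, 6)) =?= app(op(node(e, nil, node(nil, e, 6)), a), app(node(Y1, Y1, false), 6)).
Delete trivial equation e =?= e.
Delete trivial equation 6 =?= 6.
Delete trivial equation f(false, a) =?= f(false, a).
Decompose f/2: app(e, Y2) =?= app(e, f(a, M)),  nil =?= nil.
Decompose app/2: e =?= e,  Y2 =?= f(a, M).
Delete trivial equation e =?= e.
Bind Y2 := f(a, M); no other remaining equation mentions Y2.
Delete trivial equation nil =?= nil.
Decompose f/2: app(6, 6) =?= app(6, 6),  f(Y1, nil) =?= f(a, nil).
Delete trivial equation app(6, 6) =?= app(6, 6).
Decompose f/2: Y1 =?= a,  nil =?= nil.
Bind Y1 := a; substituting into the one remaining equation that mentions Y1 gives: app(op(X2, a), app(M, 6)) =?= app(op(node(e, nil, node(nil, e, 6)), a), app(node(a, a, false), 6)).
Delete trivial equation nil =?= nil.
Decompose app/2: op(X2, a) =?= op(node(e, nil, node(nil, e, 6)), a),  app(M, 6) =?= app(node(a, a, false), 6).
Decompose op/2: X2 =?= node(e, nil, node(nil, e, 6)),  a =?= a.
Bind X2 := node(e, nil, node(nil, e, 6)); no other remaining equation mentions X2.
Delete trivial equation a =?= a.
Decompose app/2: M =?= node(a, a, false),  6 =?= 6.
Bind M := node(a, a, false); no other remaining equation mentions M. Substituting into the earlier binding gives Y2 := f(a, node(a, a, false)).
Delete trivial equation 6 =?= 6.
No equations remain and no clash or occurs-check failure arose, so a unifier exists.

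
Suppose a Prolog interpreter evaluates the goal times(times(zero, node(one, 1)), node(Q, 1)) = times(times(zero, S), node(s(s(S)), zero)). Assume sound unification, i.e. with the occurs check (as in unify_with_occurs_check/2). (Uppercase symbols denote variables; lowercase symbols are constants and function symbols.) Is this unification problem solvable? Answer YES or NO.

Decompose times/2: times(zero, node(one, 1)) = times(zero, S),  node(Q, 1) = node(s(s(S)), zero).
Decompose times/2: zero = zero,  node(one, 1) = S.
Delete trivial equation zero = zero.
Bind S := node(one, 1); substituting into the remaining equation gives: node(Q, 1) = node(s(s(node(one, 1))), zero).
Decompose node/2: Q = s(s(node(one, 1))),  1 = zero.
Bind Q := s(s(node(one, 1))); no other remaining equation mentions Q.
Clash: constants 1 and zero differ; no unifier exists.

NO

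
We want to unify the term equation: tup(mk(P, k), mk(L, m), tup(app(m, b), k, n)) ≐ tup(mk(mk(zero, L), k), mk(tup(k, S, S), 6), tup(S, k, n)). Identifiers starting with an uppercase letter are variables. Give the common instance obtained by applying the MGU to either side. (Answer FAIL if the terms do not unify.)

FAIL

Decompose tup/3: mk(P, k) ≐ mk(mk(zero, L), k),  mk(L, m) ≐ mk(tup(k, S, S), 6),  tup(app(m, b), k, n) ≐ tup(S, k, n).
Decompose mk/2: P ≐ mk(zero, L),  k ≐ k.
Bind P := mk(zero, L); no other remaining equation mentions P.
Delete trivial equation k ≐ k.
Decompose mk/2: L ≐ tup(k, S, S),  m ≐ 6.
Bind L := tup(k, S, S); no other remaining equation mentions L. Substituting into the earlier binding gives P := mk(zero, tup(k, S, S)).
Clash: constants m and 6 differ; no unifier exists.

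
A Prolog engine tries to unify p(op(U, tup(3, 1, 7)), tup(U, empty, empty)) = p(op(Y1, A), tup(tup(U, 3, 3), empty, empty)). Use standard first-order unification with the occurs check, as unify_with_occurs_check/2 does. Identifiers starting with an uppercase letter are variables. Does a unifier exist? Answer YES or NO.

NO

Decompose p/2: op(U, tup(3, 1, 7)) = op(Y1, A),  tup(U, empty, empty) = tup(tup(U, 3, 3), empty, empty).
Decompose op/2: U = Y1,  tup(3, 1, 7) = A.
Bind U := Y1; substituting into the one remaining equation that mentions U gives: tup(Y1, empty, empty) = tup(tup(Y1, 3, 3), empty, empty).
Bind A := tup(3, 1, 7); no other remaining equation mentions A.
Decompose tup/3: Y1 = tup(Y1, 3, 3),  empty = empty,  empty = empty.
Occurs check fails: Y1 occurs in tup(Y1, 3, 3); the equation Y1 = tup(Y1, 3, 3) has no finite solution.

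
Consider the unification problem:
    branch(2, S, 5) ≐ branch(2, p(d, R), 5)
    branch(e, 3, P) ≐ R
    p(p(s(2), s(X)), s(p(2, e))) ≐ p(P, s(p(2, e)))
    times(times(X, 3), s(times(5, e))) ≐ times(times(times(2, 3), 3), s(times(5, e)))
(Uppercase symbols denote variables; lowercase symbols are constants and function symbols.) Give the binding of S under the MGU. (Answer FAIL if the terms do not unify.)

p(d, branch(e, 3, p(s(2), s(times(2, 3)))))

Decompose branch/3: 2 ≐ 2,  S ≐ p(d, R),  5 ≐ 5.
Delete trivial equation 2 ≐ 2.
Bind S := p(d, R); no other remaining equation mentions S.
Delete trivial equation 5 ≐ 5.
Bind R := branch(e, 3, P); no other remaining equation mentions R. Substituting into the earlier binding gives S := p(d, branch(e, 3, P)).
Decompose p/2: p(s(2), s(X)) ≐ P,  s(p(2, e)) ≐ s(p(2, e)).
Bind P := p(s(2), s(X)); no other remaining equation mentions P. Substituting into the earlier bindings gives S := p(d, branch(e, 3, p(s(2), s(X)))), R := branch(e, 3, p(s(2), s(X))).
Delete trivial equation s(p(2, e)) ≐ s(p(2, e)).
Decompose times/2: times(X, 3) ≐ times(times(2, 3), 3),  s(times(5, e)) ≐ s(times(5, e)).
Decompose times/2: X ≐ times(2, 3),  3 ≐ 3.
Bind X := times(2, 3); no other remaining equation mentions X. Substituting into the earlier bindings gives S := p(d, branch(e, 3, p(s(2), s(times(2, 3))))), R := branch(e, 3, p(s(2), s(times(2, 3)))), P := p(s(2), s(times(2, 3))).
Delete trivial equation 3 ≐ 3.
Delete trivial equation s(times(5, e)) ≐ s(times(5, e)).
MGU = { S := p(d, branch(e, 3, p(s(2), s(times(2, 3))))), R := branch(e, 3, p(s(2), s(times(2, 3)))), P := p(s(2), s(times(2, 3))), X := times(2, 3) }, so S := p(d, branch(e, 3, p(s(2), s(times(2, 3))))).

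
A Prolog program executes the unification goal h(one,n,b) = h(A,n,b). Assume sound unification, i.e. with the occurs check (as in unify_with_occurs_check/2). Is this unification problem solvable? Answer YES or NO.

Decompose h/3: one = A,  n = n,  b = b.
Bind A := one; no other remaining equation mentions A.
Delete trivial equation n = n.
Delete trivial equation b = b.
No equations remain and no clash or occurs-check failure arose, so a unifier exists.

YES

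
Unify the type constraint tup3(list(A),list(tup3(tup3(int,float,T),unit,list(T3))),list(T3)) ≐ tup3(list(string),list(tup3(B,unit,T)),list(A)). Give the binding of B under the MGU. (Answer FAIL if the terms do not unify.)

tup3(int,float,list(string))

Decompose tup3/3: list(A) ≐ list(string),  list(tup3(tup3(int,float,T),unit,list(T3))) ≐ list(tup3(B,unit,T)),  list(T3) ≐ list(A).
Decompose list/1: A ≐ string.
Bind A := string; substituting into the one remaining equation that mentions A gives: list(T3) ≐ list(string).
Decompose list/1: tup3(tup3(int,float,T),unit,list(T3)) ≐ tup3(B,unit,T).
Decompose tup3/3: tup3(int,float,T) ≐ B,  unit ≐ unit,  list(T3) ≐ T.
Bind B := tup3(int,float,T); no other remaining equation mentions B.
Delete trivial equation unit ≐ unit.
Bind T := list(T3); no other remaining equation mentions T. Substituting into the earlier binding gives B := tup3(int,float,list(T3)).
Decompose list/1: T3 ≐ string.
Bind T3 := string. Substituting into the earlier bindings gives B := tup3(int,float,list(string)), T := list(string).
MGU = { A -> string, B -> tup3(int,float,list(string)), T -> list(string), T3 -> string }, so B -> tup3(int,float,list(string)).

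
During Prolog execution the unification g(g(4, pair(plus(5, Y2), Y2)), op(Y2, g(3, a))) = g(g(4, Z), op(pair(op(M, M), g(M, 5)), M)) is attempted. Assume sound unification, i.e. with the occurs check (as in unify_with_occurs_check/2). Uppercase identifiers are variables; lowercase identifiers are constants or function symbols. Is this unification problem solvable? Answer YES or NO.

YES

Decompose g/2: g(4, pair(plus(5, Y2), Y2)) = g(4, Z),  op(Y2, g(3, a)) = op(pair(op(M, M), g(M, 5)), M).
Decompose g/2: 4 = 4,  pair(plus(5, Y2), Y2) = Z.
Delete trivial equation 4 = 4.
Bind Z := pair(plus(5, Y2), Y2); no other remaining equation mentions Z.
Decompose op/2: Y2 = pair(op(M, M), g(M, 5)),  g(3, a) = M.
Bind Y2 := pair(op(M, M), g(M, 5)); no other remaining equation mentions Y2. Substituting into the earlier binding gives Z := pair(plus(5, pair(op(M, M), g(M, 5))), pair(op(M, M), g(M, 5))).
Bind M := g(3, a). Substituting into the earlier bindings gives Z := pair(plus(5, pair(op(g(3, a), g(3, a)), g(g(3, a), 5))), pair(op(g(3, a), g(3, a)), g(g(3, a), 5))), Y2 := pair(op(g(3, a), g(3, a)), g(g(3, a), 5)).
No equations remain and no clash or occurs-check failure arose, so a unifier exists.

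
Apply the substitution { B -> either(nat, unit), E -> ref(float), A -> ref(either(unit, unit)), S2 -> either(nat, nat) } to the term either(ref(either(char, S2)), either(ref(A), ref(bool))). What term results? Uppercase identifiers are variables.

Replace each occurrence of A with ref(either(unit, unit)).
Replace each occurrence of S2 with either(nat, nat).
Result: either(ref(either(char, either(nat, nat))), either(ref(ref(either(unit, unit))), ref(bool))).

either(ref(either(char, either(nat, nat))), either(ref(ref(either(unit, unit))), ref(bool)))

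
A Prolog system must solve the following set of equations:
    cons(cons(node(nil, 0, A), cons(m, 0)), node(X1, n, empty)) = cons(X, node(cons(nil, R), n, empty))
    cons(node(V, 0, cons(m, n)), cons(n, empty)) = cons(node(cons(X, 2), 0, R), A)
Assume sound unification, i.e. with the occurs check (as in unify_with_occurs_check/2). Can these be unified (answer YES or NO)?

YES

Decompose cons/2: cons(node(nil, 0, A), cons(m, 0)) = X,  node(X1, n, empty) = node(cons(nil, R), n, empty).
Bind X := cons(node(nil, 0, A), cons(m, 0)); substituting into the one remaining equation that mentions X gives: cons(node(V, 0, cons(m, n)), cons(n, empty)) = cons(node(cons(cons(node(nil, 0, A), cons(m, 0)), 2), 0, R), A).
Decompose node/3: X1 = cons(nil, R),  n = n,  empty = empty.
Bind X1 := cons(nil, R); no other remaining equation mentions X1.
Delete trivial equation n = n.
Delete trivial equation empty = empty.
Decompose cons/2: node(V, 0, cons(m, n)) = node(cons(cons(node(nil, 0, A), cons(m, 0)), 2), 0, R),  cons(n, empty) = A.
Decompose node/3: V = cons(cons(node(nil, 0, A), cons(m, 0)), 2),  0 = 0,  cons(m, n) = R.
Bind V := cons(cons(node(nil, 0, A), cons(m, 0)), 2); no other remaining equation mentions V.
Delete trivial equation 0 = 0.
Bind R := cons(m, n); no other remaining equation mentions R. Substituting into the earlier binding gives X1 := cons(nil, cons(m, n)).
Bind A := cons(n, empty). Substituting into the earlier bindings gives X := cons(node(nil, 0, cons(n, empty)), cons(m, 0)), V := cons(cons(node(nil, 0, cons(n, empty)), cons(m, 0)), 2).
No equations remain and no clash or occurs-check failure arose, so a unifier exists.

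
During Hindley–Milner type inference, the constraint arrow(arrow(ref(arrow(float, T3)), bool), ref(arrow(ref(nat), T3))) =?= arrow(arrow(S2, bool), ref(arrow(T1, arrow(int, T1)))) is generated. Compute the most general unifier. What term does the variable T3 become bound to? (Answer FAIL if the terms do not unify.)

arrow(int, ref(nat))

Decompose arrow/2: arrow(ref(arrow(float, T3)), bool) =?= arrow(S2, bool),  ref(arrow(ref(nat), T3)) =?= ref(arrow(T1, arrow(int, T1))).
Decompose arrow/2: ref(arrow(float, T3)) =?= S2,  bool =?= bool.
Bind S2 := ref(arrow(float, T3)); no other remaining equation mentions S2.
Delete trivial equation bool =?= bool.
Decompose ref/1: arrow(ref(nat), T3) =?= arrow(T1, arrow(int, T1)).
Decompose arrow/2: ref(nat) =?= T1,  T3 =?= arrow(int, T1).
Bind T1 := ref(nat); substituting into the remaining equation gives: T3 =?= arrow(int, ref(nat)).
Bind T3 := arrow(int, ref(nat)). Substituting into the earlier binding gives S2 := ref(arrow(float, arrow(int, ref(nat)))).
MGU = { S2 -> ref(arrow(float, arrow(int, ref(nat)))), T1 -> ref(nat), T3 -> arrow(int, ref(nat)) }, so T3 -> arrow(int, ref(nat)).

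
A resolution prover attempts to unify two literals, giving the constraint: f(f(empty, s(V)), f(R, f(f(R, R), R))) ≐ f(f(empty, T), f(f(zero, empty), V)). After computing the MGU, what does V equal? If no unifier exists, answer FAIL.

Decompose f/2: f(empty, s(V)) ≐ f(empty, T),  f(R, f(f(R, R), R)) ≐ f(f(zero, empty), V).
Decompose f/2: empty ≐ empty,  s(V) ≐ T.
Delete trivial equation empty ≐ empty.
Bind T := s(V); no other remaining equation mentions T.
Decompose f/2: R ≐ f(zero, empty),  f(f(R, R), R) ≐ V.
Bind R := f(zero, empty); substituting into the remaining equation gives: f(f(f(zero, empty), f(zero, empty)), f(zero, empty)) ≐ V.
Bind V := f(f(f(zero, empty), f(zero, empty)), f(zero, empty)). Substituting into the earlier binding gives T := s(f(f(f(zero, empty), f(zero, empty)), f(zero, empty))).
MGU = { T -> s(f(f(f(zero, empty), f(zero, empty)), f(zero, empty))), R -> f(zero, empty), V -> f(f(f(zero, empty), f(zero, empty)), f(zero, empty)) }, so V -> f(f(f(zero, empty), f(zero, empty)), f(zero, empty)).

f(f(f(zero, empty), f(zero, empty)), f(zero, empty))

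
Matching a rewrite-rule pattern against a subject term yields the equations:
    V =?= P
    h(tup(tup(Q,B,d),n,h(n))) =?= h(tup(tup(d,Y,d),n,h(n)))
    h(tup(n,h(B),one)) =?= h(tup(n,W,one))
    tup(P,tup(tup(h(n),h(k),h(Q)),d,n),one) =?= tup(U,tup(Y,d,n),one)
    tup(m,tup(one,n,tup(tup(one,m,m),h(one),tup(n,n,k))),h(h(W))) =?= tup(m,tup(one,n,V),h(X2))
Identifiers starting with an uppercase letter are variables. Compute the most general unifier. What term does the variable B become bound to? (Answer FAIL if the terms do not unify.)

tup(h(n),h(k),h(d))

Bind V := P; substituting into the one remaining equation that mentions V gives: tup(m,tup(one,n,tup(tup(one,m,m),h(one),tup(n,n,k))),h(h(W))) =?= tup(m,tup(one,n,P),h(X2)).
Decompose h/1: tup(tup(Q,B,d),n,h(n)) =?= tup(tup(d,Y,d),n,h(n)).
Decompose tup/3: tup(Q,B,d) =?= tup(d,Y,d),  n =?= n,  h(n) =?= h(n).
Decompose tup/3: Q =?= d,  B =?= Y,  d =?= d.
Bind Q := d; substituting into the one remaining equation that mentions Q gives: tup(P,tup(tup(h(n),h(k),h(d)),d,n),one) =?= tup(U,tup(Y,d,n),one).
Bind B := Y; substituting into the one remaining equation that mentions B gives: h(tup(n,h(Y),one)) =?= h(tup(n,W,one)).
Delete trivial equation d =?= d.
Delete trivial equation n =?= n.
Delete trivial equation h(n) =?= h(n).
Decompose h/1: tup(n,h(Y),one) =?= tup(n,W,one).
Decompose tup/3: n =?= n,  h(Y) =?= W,  one =?= one.
Delete trivial equation n =?= n.
Bind W := h(Y); substituting into the one remaining equation that mentions W gives: tup(m,tup(one,n,tup(tup(one,m,m),h(one),tup(n,n,k))),h(h(h(Y)))) =?= tup(m,tup(one,n,P),h(X2)).
Delete trivial equation one =?= one.
Decompose tup/3: P =?= U,  tup(tup(h(n),h(k),h(d)),d,n) =?= tup(Y,d,n),  one =?= one.
Bind P := U; substituting into the one remaining equation that mentions P gives: tup(m,tup(one,n,tup(tup(one,m,m),h(one),tup(n,n,k))),h(h(h(Y)))) =?= tup(m,tup(one,n,U),h(X2)). Substituting into the earlier binding gives V := U.
Decompose tup/3: tup(h(n),h(k),h(d)) =?= Y,  d =?= d,  n =?= n.
Bind Y := tup(h(n),h(k),h(d)); substituting into the one remaining equation that mentions Y gives: tup(m,tup(one,n,tup(tup(one,m,m),h(one),tup(n,n,k))),h(h(h(tup(h(n),h(k),h(d)))))) =?= tup(m,tup(one,n,U),h(X2)). Substituting into the earlier bindings gives B := tup(h(n),h(k),h(d)), W := h(tup(h(n),h(k),h(d))).
Delete trivial equation d =?= d.
Delete trivial equation n =?= n.
Delete trivial equation one =?= one.
Decompose tup/3: m =?= m,  tup(one,n,tup(tup(one,m,m),h(one),tup(n,n,k))) =?= tup(one,n,U),  h(h(h(tup(h(n),h(k),h(d))))) =?= h(X2).
Delete trivial equation m =?= m.
Decompose tup/3: one =?= one,  n =?= n,  tup(tup(one,m,m),h(one),tup(n,n,k)) =?= U.
Delete trivial equation one =?= one.
Delete trivial equation n =?= n.
Bind U := tup(tup(one,m,m),h(one),tup(n,n,k)); no other remaining equation mentions U. Substituting into the earlier bindings gives V := tup(tup(one,m,m),h(one),tup(n,n,k)), P := tup(tup(one,m,m),h(one),tup(n,n,k)).
Decompose h/1: h(h(tup(h(n),h(k),h(d)))) =?= X2.
Bind X2 := h(h(tup(h(n),h(k),h(d)))).
MGU = { V -> tup(tup(one,m,m),h(one),tup(n,n,k)), Q -> d, B -> tup(h(n),h(k),h(d)), W -> h(tup(h(n),h(k),h(d))), P -> tup(tup(one,m,m),h(one),tup(n,n,k)), Y -> tup(h(n),h(k),h(d)), U -> tup(tup(one,m,m),h(one),tup(n,n,k)), X2 -> h(h(tup(h(n),h(k),h(d)))) }, so B -> tup(h(n),h(k),h(d)).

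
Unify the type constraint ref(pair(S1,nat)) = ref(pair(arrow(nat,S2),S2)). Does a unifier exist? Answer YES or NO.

YES

Decompose ref/1: pair(S1,nat) = pair(arrow(nat,S2),S2).
Decompose pair/2: S1 = arrow(nat,S2),  nat = S2.
Bind S1 := arrow(nat,S2); no other remaining equation mentions S1.
Bind S2 := nat. Substituting into the earlier binding gives S1 := arrow(nat,nat).
No equations remain and no clash or occurs-check failure arose, so a unifier exists.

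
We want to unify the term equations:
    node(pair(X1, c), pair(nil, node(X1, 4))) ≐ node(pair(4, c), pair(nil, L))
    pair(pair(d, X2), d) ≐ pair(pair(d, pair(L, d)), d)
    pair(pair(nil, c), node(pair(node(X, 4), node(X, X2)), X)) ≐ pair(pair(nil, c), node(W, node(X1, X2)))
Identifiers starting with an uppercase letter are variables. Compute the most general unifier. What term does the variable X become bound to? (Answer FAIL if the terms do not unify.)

Decompose node/2: pair(X1, c) ≐ pair(4, c),  pair(nil, node(X1, 4)) ≐ pair(nil, L).
Decompose pair/2: X1 ≐ 4,  c ≐ c.
Bind X1 := 4; substituting into the 2 remaining equations that mention X1 gives: pair(nil, node(4, 4)) ≐ pair(nil, L),  pair(pair(nil, c), node(pair(node(X, 4), node(X, X2)), X)) ≐ pair(pair(nil, c), node(W, node(4, X2))).
Delete trivial equation c ≐ c.
Decompose pair/2: nil ≐ nil,  node(4, 4) ≐ L.
Delete trivial equation nil ≐ nil.
Bind L := node(4, 4); substituting into the one remaining equation that mentions L gives: pair(pair(d, X2), d) ≐ pair(pair(d, pair(node(4, 4), d)), d).
Decompose pair/2: pair(d, X2) ≐ pair(d, pair(node(4, 4), d)),  d ≐ d.
Decompose pair/2: d ≐ d,  X2 ≐ pair(node(4, 4), d).
Delete trivial equation d ≐ d.
Bind X2 := pair(node(4, 4), d); substituting into the one remaining equation that mentions X2 gives: pair(pair(nil, c), node(pair(node(X, 4), node(X, pair(node(4, 4), d))), X)) ≐ pair(pair(nil, c), node(W, node(4, pair(node(4, 4), d)))).
Delete trivial equation d ≐ d.
Decompose pair/2: pair(nil, c) ≐ pair(nil, c),  node(pair(node(X, 4), node(X, pair(node(4, 4), d))), X) ≐ node(W, node(4, pair(node(4, 4), d))).
Delete trivial equation pair(nil, c) ≐ pair(nil, c).
Decompose node/2: pair(node(X, 4), node(X, pair(node(4, 4), d))) ≐ W,  X ≐ node(4, pair(node(4, 4), d)).
Bind W := pair(node(X, 4), node(X, pair(node(4, 4), d))); no other remaining equation mentions W.
Bind X := node(4, pair(node(4, 4), d)). Substituting into the earlier binding gives W := pair(node(node(4, pair(node(4, 4), d)), 4), node(node(4, pair(node(4, 4), d)), pair(node(4, 4), d))).
MGU = { X1 -> 4, L -> node(4, 4), X2 -> pair(node(4, 4), d), W -> pair(node(node(4, pair(node(4, 4), d)), 4), node(node(4, pair(node(4, 4), d)), pair(node(4, 4), d))), X -> node(4, pair(node(4, 4), d)) }, so X -> node(4, pair(node(4, 4), d)).

node(4, pair(node(4, 4), d))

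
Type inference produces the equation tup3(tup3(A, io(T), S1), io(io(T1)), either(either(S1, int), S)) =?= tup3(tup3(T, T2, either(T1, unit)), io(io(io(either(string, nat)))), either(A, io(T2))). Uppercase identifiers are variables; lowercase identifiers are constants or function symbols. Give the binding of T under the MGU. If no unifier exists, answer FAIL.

Decompose tup3/3: tup3(A, io(T), S1) =?= tup3(T, T2, either(T1, unit)),  io(io(T1)) =?= io(io(io(either(string, nat)))),  either(either(S1, int), S) =?= either(A, io(T2)).
Decompose tup3/3: A =?= T,  io(T) =?= T2,  S1 =?= either(T1, unit).
Bind A := T; substituting into the one remaining equation that mentions A gives: either(either(S1, int), S) =?= either(T, io(T2)).
Bind T2 := io(T); substituting into the one remaining equation that mentions T2 gives: either(either(S1, int), S) =?= either(T, io(io(T))).
Bind S1 := either(T1, unit); substituting into the one remaining equation that mentions S1 gives: either(either(either(T1, unit), int), S) =?= either(T, io(io(T))).
Decompose io/1: io(T1) =?= io(io(either(string, nat))).
Decompose io/1: T1 =?= io(either(string, nat)).
Bind T1 := io(either(string, nat)); substituting into the remaining equation gives: either(either(either(io(either(string, nat)), unit), int), S) =?= either(T, io(io(T))). Substituting into the earlier binding gives S1 := either(io(either(string, nat)), unit).
Decompose either/2: either(either(io(either(string, nat)), unit), int) =?= T,  S =?= io(io(T)).
Bind T := either(either(io(either(string, nat)), unit), int); substituting into the remaining equation gives: S =?= io(io(either(either(io(either(string, nat)), unit), int))). Substituting into the earlier bindings gives A := either(either(io(either(string, nat)), unit), int), T2 := io(either(either(io(either(string, nat)), unit), int)).
Bind S := io(io(either(either(io(either(string, nat)), unit), int))).
MGU = { A := either(either(io(either(string, nat)), unit), int), T2 := io(either(either(io(either(string, nat)), unit), int)), S1 := either(io(either(string, nat)), unit), T1 := io(either(string, nat)), T := either(either(io(either(string, nat)), unit), int), S := io(io(either(either(io(either(string, nat)), unit), int))) }, so T := either(either(io(either(string, nat)), unit), int).

either(either(io(either(string, nat)), unit), int)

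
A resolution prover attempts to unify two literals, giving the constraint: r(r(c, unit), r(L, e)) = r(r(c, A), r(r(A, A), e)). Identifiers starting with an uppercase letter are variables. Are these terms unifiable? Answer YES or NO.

YES

Decompose r/2: r(c, unit) = r(c, A),  r(L, e) = r(r(A, A), e).
Decompose r/2: c = c,  unit = A.
Delete trivial equation c = c.
Bind A := unit; substituting into the remaining equation gives: r(L, e) = r(r(unit, unit), e).
Decompose r/2: L = r(unit, unit),  e = e.
Bind L := r(unit, unit); no other remaining equation mentions L.
Delete trivial equation e = e.
No equations remain and no clash or occurs-check failure arose, so a unifier exists.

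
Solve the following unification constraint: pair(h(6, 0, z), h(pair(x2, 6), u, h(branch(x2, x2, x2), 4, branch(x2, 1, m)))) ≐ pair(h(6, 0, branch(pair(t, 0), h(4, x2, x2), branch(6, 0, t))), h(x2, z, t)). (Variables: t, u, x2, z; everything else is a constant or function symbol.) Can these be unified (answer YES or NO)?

NO

Decompose pair/2: h(6, 0, z) ≐ h(6, 0, branch(pair(t, 0), h(4, x2, x2), branch(6, 0, t))),  h(pair(x2, 6), u, h(branch(x2, x2, x2), 4, branch(x2, 1, m))) ≐ h(x2, z, t).
Decompose h/3: 6 ≐ 6,  0 ≐ 0,  z ≐ branch(pair(t, 0), h(4, x2, x2), branch(6, 0, t)).
Delete trivial equation 6 ≐ 6.
Delete trivial equation 0 ≐ 0.
Bind z := branch(pair(t, 0), h(4, x2, x2), branch(6, 0, t)); substituting into the remaining equation gives: h(pair(x2, 6), u, h(branch(x2, x2, x2), 4, branch(x2, 1, m))) ≐ h(x2, branch(pair(t, 0), h(4, x2, x2), branch(6, 0, t)), t).
Decompose h/3: pair(x2, 6) ≐ x2,  u ≐ branch(pair(t, 0), h(4, x2, x2), branch(6, 0, t)),  h(branch(x2, x2, x2), 4, branch(x2, 1, m)) ≐ t.
Occurs check fails: x2 occurs in pair(x2, 6); the equation x2 ≐ pair(x2, 6) has no finite solution.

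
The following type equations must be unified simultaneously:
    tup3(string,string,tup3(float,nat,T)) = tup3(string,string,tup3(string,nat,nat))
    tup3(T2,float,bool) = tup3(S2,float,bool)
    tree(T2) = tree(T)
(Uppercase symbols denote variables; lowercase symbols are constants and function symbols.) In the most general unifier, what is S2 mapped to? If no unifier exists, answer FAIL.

Decompose tup3/3: string = string,  string = string,  tup3(float,nat,T) = tup3(string,nat,nat).
Delete trivial equation string = string.
Delete trivial equation string = string.
Decompose tup3/3: float = string,  nat = nat,  T = nat.
Clash: constants float and string differ; no unifier exists.

FAIL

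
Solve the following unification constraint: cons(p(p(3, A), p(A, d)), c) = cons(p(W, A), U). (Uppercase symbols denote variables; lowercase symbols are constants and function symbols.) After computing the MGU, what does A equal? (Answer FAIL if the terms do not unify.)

FAIL

Decompose cons/2: p(p(3, A), p(A, d)) = p(W, A),  c = U.
Decompose p/2: p(3, A) = W,  p(A, d) = A.
Bind W := p(3, A); no other remaining equation mentions W.
Occurs check fails: A occurs in p(A, d); the equation A = p(A, d) has no finite solution.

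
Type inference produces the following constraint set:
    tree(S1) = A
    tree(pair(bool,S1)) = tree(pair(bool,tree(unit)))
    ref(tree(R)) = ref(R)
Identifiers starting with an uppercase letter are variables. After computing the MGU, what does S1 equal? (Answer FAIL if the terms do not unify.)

FAIL

Bind A := tree(S1); no other remaining equation mentions A.
Decompose tree/1: pair(bool,S1) = pair(bool,tree(unit)).
Decompose pair/2: bool = bool,  S1 = tree(unit).
Delete trivial equation bool = bool.
Bind S1 := tree(unit); no other remaining equation mentions S1. Substituting into the earlier binding gives A := tree(tree(unit)).
Decompose ref/1: tree(R) = R.
Occurs check fails: R occurs in tree(R); the equation R = tree(R) has no finite solution.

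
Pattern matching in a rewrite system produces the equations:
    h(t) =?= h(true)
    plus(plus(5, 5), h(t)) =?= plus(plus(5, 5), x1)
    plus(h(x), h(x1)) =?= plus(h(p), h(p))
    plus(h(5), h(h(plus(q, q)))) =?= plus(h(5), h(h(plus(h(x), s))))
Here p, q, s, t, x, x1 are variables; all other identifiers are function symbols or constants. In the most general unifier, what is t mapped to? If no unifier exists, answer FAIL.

Decompose h/1: t =?= true.
Bind t := true; substituting into the one remaining equation that mentions t gives: plus(plus(5, 5), h(true)) =?= plus(plus(5, 5), x1).
Decompose plus/2: plus(5, 5) =?= plus(5, 5),  h(true) =?= x1.
Delete trivial equation plus(5, 5) =?= plus(5, 5).
Bind x1 := h(true); substituting into the one remaining equation that mentions x1 gives: plus(h(x), h(h(true))) =?= plus(h(p), h(p)).
Decompose plus/2: h(x) =?= h(p),  h(h(true)) =?= h(p).
Decompose h/1: x =?= p.
Bind x := p; substituting into the one remaining equation that mentions x gives: plus(h(5), h(h(plus(q, q)))) =?= plus(h(5), h(h(plus(h(p), s)))).
Decompose h/1: h(true) =?= p.
Bind p := h(true); substituting into the remaining equation gives: plus(h(5), h(h(plus(q, q)))) =?= plus(h(5), h(h(plus(h(h(true)), s)))). Substituting into the earlier binding gives x := h(true).
Decompose plus/2: h(5) =?= h(5),  h(h(plus(q, q))) =?= h(h(plus(h(h(true)), s))).
Delete trivial equation h(5) =?= h(5).
Decompose h/1: h(plus(q, q)) =?= h(plus(h(h(true)), s)).
Decompose h/1: plus(q, q) =?= plus(h(h(true)), s).
Decompose plus/2: q =?= h(h(true)),  q =?= s.
Bind q := h(h(true)); substituting into the remaining equation gives: h(h(true)) =?= s.
Bind s := h(h(true)).
MGU = { t ↦ true, x1 ↦ h(true), x ↦ h(true), p ↦ h(true), q ↦ h(h(true)), s ↦ h(h(true)) }, so t ↦ true.

true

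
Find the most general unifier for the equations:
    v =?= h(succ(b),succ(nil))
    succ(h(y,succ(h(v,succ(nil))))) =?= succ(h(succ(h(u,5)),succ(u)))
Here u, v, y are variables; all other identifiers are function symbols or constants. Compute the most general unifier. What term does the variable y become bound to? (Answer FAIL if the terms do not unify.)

Bind v := h(succ(b),succ(nil)); substituting into the remaining equation gives: succ(h(y,succ(h(h(succ(b),succ(nil)),succ(nil))))) =?= succ(h(succ(h(u,5)),succ(u))).
Decompose succ/1: h(y,succ(h(h(succ(b),succ(nil)),succ(nil)))) =?= h(succ(h(u,5)),succ(u)).
Decompose h/2: y =?= succ(h(u,5)),  succ(h(h(succ(b),succ(nil)),succ(nil))) =?= succ(u).
Bind y := succ(h(u,5)); no other remaining equation mentions y.
Decompose succ/1: h(h(succ(b),succ(nil)),succ(nil)) =?= u.
Bind u := h(h(succ(b),succ(nil)),succ(nil)). Substituting into the earlier binding gives y := succ(h(h(h(succ(b),succ(nil)),succ(nil)),5)).
MGU = { v ↦ h(succ(b),succ(nil)), y ↦ succ(h(h(h(succ(b),succ(nil)),succ(nil)),5)), u ↦ h(h(succ(b),succ(nil)),succ(nil)) }, so y ↦ succ(h(h(h(succ(b),succ(nil)),succ(nil)),5)).

succ(h(h(h(succ(b),succ(nil)),succ(nil)),5))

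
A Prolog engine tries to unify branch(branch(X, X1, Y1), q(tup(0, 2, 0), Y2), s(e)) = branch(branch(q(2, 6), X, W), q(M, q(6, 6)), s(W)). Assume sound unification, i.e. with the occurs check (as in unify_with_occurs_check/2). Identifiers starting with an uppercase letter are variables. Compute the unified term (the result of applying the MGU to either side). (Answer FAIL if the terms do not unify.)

Decompose branch/3: branch(X, X1, Y1) = branch(q(2, 6), X, W),  q(tup(0, 2, 0), Y2) = q(M, q(6, 6)),  s(e) = s(W).
Decompose branch/3: X = q(2, 6),  X1 = X,  Y1 = W.
Bind X := q(2, 6); substituting into the one remaining equation that mentions X gives: X1 = q(2, 6).
Bind X1 := q(2, 6); no other remaining equation mentions X1.
Bind Y1 := W; no other remaining equation mentions Y1.
Decompose q/2: tup(0, 2, 0) = M,  Y2 = q(6, 6).
Bind M := tup(0, 2, 0); no other remaining equation mentions M.
Bind Y2 := q(6, 6); no other remaining equation mentions Y2.
Decompose s/1: e = W.
Bind W := e. Substituting into the earlier binding gives Y1 := e.
Applying the MGU to either side gives branch(branch(q(2, 6), q(2, 6), e), q(tup(0, 2, 0), q(6, 6)), s(e)).

branch(branch(q(2, 6), q(2, 6), e), q(tup(0, 2, 0), q(6, 6)), s(e))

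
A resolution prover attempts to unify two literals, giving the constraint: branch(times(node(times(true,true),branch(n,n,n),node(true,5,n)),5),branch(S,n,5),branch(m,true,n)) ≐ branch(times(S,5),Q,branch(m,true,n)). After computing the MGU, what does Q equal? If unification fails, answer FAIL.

branch(node(times(true,true),branch(n,n,n),node(true,5,n)),n,5)

Decompose branch/3: times(node(times(true,true),branch(n,n,n),node(true,5,n)),5) ≐ times(S,5),  branch(S,n,5) ≐ Q,  branch(m,true,n) ≐ branch(m,true,n).
Decompose times/2: node(times(true,true),branch(n,n,n),node(true,5,n)) ≐ S,  5 ≐ 5.
Bind S := node(times(true,true),branch(n,n,n),node(true,5,n)); substituting into the one remaining equation that mentions S gives: branch(node(times(true,true),branch(n,n,n),node(true,5,n)),n,5) ≐ Q.
Delete trivial equation 5 ≐ 5.
Bind Q := branch(node(times(true,true),branch(n,n,n),node(true,5,n)),n,5); no other remaining equation mentions Q.
Delete trivial equation branch(m,true,n) ≐ branch(m,true,n).
MGU = { S ↦ node(times(true,true),branch(n,n,n),node(true,5,n)), Q ↦ branch(node(times(true,true),branch(n,n,n),node(true,5,n)),n,5) }, so Q ↦ branch(node(times(true,true),branch(n,n,n),node(true,5,n)),n,5).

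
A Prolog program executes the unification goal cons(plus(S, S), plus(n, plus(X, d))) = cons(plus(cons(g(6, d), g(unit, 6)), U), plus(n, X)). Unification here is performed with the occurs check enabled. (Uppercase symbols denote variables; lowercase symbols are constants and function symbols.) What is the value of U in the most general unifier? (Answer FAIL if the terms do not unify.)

Decompose cons/2: plus(S, S) = plus(cons(g(6, d), g(unit, 6)), U),  plus(n, plus(X, d)) = plus(n, X).
Decompose plus/2: S = cons(g(6, d), g(unit, 6)),  S = U.
Bind S := cons(g(6, d), g(unit, 6)); substituting into the one remaining equation that mentions S gives: cons(g(6, d), g(unit, 6)) = U.
Bind U := cons(g(6, d), g(unit, 6)); no other remaining equation mentions U.
Decompose plus/2: n = n,  plus(X, d) = X.
Delete trivial equation n = n.
Occurs check fails: X occurs in plus(X, d); the equation X = plus(X, d) has no finite solution.

FAIL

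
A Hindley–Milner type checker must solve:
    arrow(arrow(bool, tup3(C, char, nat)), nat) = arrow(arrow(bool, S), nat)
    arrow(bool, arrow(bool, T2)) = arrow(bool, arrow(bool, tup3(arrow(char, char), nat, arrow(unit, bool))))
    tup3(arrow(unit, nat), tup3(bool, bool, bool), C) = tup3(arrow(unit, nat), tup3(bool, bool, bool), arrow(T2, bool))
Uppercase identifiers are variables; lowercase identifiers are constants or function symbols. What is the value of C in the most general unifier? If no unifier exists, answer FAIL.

arrow(tup3(arrow(char, char), nat, arrow(unit, bool)), bool)

Decompose arrow/2: arrow(bool, tup3(C, char, nat)) = arrow(bool, S),  nat = nat.
Decompose arrow/2: bool = bool,  tup3(C, char, nat) = S.
Delete trivial equation bool = bool.
Bind S := tup3(C, char, nat); no other remaining equation mentions S.
Delete trivial equation nat = nat.
Decompose arrow/2: bool = bool,  arrow(bool, T2) = arrow(bool, tup3(arrow(char, char), nat, arrow(unit, bool))).
Delete trivial equation bool = bool.
Decompose arrow/2: bool = bool,  T2 = tup3(arrow(char, char), nat, arrow(unit, bool)).
Delete trivial equation bool = bool.
Bind T2 := tup3(arrow(char, char), nat, arrow(unit, bool)); substituting into the remaining equation gives: tup3(arrow(unit, nat), tup3(bool, bool, bool), C) = tup3(arrow(unit, nat), tup3(bool, bool, bool), arrow(tup3(arrow(char, char), nat, arrow(unit, bool)), bool)).
Decompose tup3/3: arrow(unit, nat) = arrow(unit, nat),  tup3(bool, bool, bool) = tup3(bool, bool, bool),  C = arrow(tup3(arrow(char, char), nat, arrow(unit, bool)), bool).
Delete trivial equation arrow(unit, nat) = arrow(unit, nat).
Delete trivial equation tup3(bool, bool, bool) = tup3(bool, bool, bool).
Bind C := arrow(tup3(arrow(char, char), nat, arrow(unit, bool)), bool). Substituting into the earlier binding gives S := tup3(arrow(tup3(arrow(char, char), nat, arrow(unit, bool)), bool), char, nat).
MGU = { S ↦ tup3(arrow(tup3(arrow(char, char), nat, arrow(unit, bool)), bool), char, nat), T2 ↦ tup3(arrow(char, char), nat, arrow(unit, bool)), C ↦ arrow(tup3(arrow(char, char), nat, arrow(unit, bool)), bool) }, so C ↦ arrow(tup3(arrow(char, char), nat, arrow(unit, bool)), bool).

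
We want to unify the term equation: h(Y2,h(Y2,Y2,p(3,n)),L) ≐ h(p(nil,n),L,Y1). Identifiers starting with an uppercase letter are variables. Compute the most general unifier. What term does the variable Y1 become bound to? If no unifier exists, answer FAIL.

h(p(nil,n),p(nil,n),p(3,n))

Decompose h/3: Y2 ≐ p(nil,n),  h(Y2,Y2,p(3,n)) ≐ L,  L ≐ Y1.
Bind Y2 := p(nil,n); substituting into the one remaining equation that mentions Y2 gives: h(p(nil,n),p(nil,n),p(3,n)) ≐ L.
Bind L := h(p(nil,n),p(nil,n),p(3,n)); substituting into the remaining equation gives: h(p(nil,n),p(nil,n),p(3,n)) ≐ Y1.
Bind Y1 := h(p(nil,n),p(nil,n),p(3,n)).
MGU = { Y2 := p(nil,n), L := h(p(nil,n),p(nil,n),p(3,n)), Y1 := h(p(nil,n),p(nil,n),p(3,n)) }, so Y1 := h(p(nil,n),p(nil,n),p(3,n)).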